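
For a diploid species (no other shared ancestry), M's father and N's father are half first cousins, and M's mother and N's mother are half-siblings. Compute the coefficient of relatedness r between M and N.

Independent pedigree routes through distinct common ancestors add.
M and N are related in two ways: half second cousins through their fathers (r = 1/64) and half first cousins through their mothers (r = 1/16).
r = 1/64 + 1/16 = 5/64 = 0.078125.

0.078125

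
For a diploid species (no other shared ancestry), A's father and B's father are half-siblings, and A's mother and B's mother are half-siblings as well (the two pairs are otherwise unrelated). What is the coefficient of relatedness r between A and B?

0.125

With two independent routes of shared ancestry, r is the sum of the two contributions.
A and B are related in two ways: half first cousins through their fathers (r = 1/16) and half first cousins through their mothers (r = 1/16).
r = 1/16 + 1/16 = 0.125.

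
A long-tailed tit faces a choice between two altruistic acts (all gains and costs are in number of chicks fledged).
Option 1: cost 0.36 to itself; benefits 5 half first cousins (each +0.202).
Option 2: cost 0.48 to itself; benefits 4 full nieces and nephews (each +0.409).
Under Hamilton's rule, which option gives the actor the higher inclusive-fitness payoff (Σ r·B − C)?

Option 2

Option 1: r to a half first cousin = 0.0625.
Option 1: Σ r·B − C = (5·0.0625·0.202) − 0.36 = -0.296875.
Option 2: r to a full niece or nephew = 0.25.
Option 2: Σ r·B − C = (4·0.25·0.409) − 0.48 = -0.071.
Option 2 has the higher net inclusive-fitness payoff.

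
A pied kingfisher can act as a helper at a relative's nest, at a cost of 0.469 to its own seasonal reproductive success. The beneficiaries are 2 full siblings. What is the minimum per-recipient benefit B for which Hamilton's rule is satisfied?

0.469

r to a full sibling = 1/2 (full sibs share both parents — two paths of length 2: r = 2·(1/2)^2 = 1/2).
Hamilton's rule with n recipients of equal r: n·r·B > C, so B > C/(n·r) = 0.469/(2·0.5) = 0.469.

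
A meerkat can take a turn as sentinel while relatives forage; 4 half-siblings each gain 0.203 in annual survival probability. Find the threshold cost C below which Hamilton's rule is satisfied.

r to a half-sibling = 1/4 (half-sibs share one parent — one path of length 2: r = (1/2)^2 = 1/4).
Hamilton's rule: n·r·B > C, so the trait is favored while C < n·r·B = 4·0.25·0.203 = 0.203.

0.203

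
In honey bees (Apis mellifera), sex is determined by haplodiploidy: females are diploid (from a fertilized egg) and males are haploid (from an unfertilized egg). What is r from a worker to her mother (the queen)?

One meiotic link between diploid queen and diploid daughter: r = 1/2.

0.5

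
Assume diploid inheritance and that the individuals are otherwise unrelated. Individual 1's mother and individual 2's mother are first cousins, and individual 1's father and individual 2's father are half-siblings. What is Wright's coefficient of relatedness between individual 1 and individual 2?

Wright's path rule: contributions from independent ancestry routes add.
Individual 1 and individual 2 are related in two ways: second cousins through their mothers (r = 1/32) and half first cousins through their fathers (r = 1/16).
r = 1/32 + 1/16 = 0.09375.

0.09375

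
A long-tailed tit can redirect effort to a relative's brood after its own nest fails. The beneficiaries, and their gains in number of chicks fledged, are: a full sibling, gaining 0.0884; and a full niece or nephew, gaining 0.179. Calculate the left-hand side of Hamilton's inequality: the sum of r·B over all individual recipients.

r to a full sibling = 1/2 (full sibs share both parents — two paths of length 2: r = 2·(1/2)^2 = 1/2).
r to a full niece or nephew = 1/4 (full aunt/uncle↔niece/nephew: two paths of length 3 through the shared grandparent pair: r = 2·(1/2)^3 = 1/4).
Summing one r·B term per recipient: 1·0.5·0.0884 + 1·0.25·0.179 = 0.08895.

0.08895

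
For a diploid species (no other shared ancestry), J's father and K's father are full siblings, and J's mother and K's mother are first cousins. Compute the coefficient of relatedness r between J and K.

Independent pedigree routes through distinct common ancestors add.
J and K are related in two ways: first cousins through their fathers (r = 1/8) and second cousins through their mothers (r = 1/32).
r = 1/8 + 1/32 = 0.15625.

0.15625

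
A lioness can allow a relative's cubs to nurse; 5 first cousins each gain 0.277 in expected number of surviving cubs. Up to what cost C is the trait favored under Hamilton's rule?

r to a first cousin = 1/8 (first cousins share one grandparent pair — two paths of length 4: r = 2·(1/2)^4 = 1/8).
Hamilton's rule: n·r·B > C, so the trait is favored while C < n·r·B = 5·0.125·0.277 = 0.173125.

0.173125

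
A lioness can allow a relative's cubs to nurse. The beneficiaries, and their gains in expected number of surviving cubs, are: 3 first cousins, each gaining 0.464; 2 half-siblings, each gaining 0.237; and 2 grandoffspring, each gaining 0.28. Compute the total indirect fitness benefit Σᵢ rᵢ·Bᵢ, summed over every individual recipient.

r to a first cousin = 0.125 (first cousins share one grandparent pair — two paths of length 4: r = 2·(1/2)^4 = 1/8).
r to a half-sibling = 0.25 (half-sibs share one parent — one path of length 2: r = (1/2)^2 = 1/4).
r to a grandoffspring = 1/4 (two parent–offspring links: r = (1/2)^2 = 1/4).
Summing one r·B term per recipient: 3·0.125·0.464 + 2·0.25·0.237 + 2·0.25·0.28 = 0.4325.

0.4325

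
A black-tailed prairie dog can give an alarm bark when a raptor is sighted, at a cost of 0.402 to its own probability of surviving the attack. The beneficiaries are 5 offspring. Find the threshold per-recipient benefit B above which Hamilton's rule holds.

0.1608

r to an offspring = 1/2 (one parent–offspring link: r = (1/2)^1 = 1/2).
Hamilton's rule with n recipients of equal r: n·r·B > C, so B > C/(n·r) = 0.402/(5·0.5) = 0.1608.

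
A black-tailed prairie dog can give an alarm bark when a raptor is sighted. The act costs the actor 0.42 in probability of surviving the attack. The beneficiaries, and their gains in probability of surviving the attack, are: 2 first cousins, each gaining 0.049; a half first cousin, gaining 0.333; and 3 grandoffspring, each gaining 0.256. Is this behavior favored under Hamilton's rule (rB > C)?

Hamilton's rule: the trait is favored when the sum of r·B over every recipient exceeds the actor's cost C.
r to a first cousin = 0.125 (first cousins share one grandparent pair — two paths of length 4: r = 2·(1/2)^4 = 1/8).
r to a half first cousin = 1/16 (half first cousins share one grandparent — one path of length 4: r = (1/2)^4 = 1/16).
r to a grandoffspring = 0.25 (two parent–offspring links: r = (1/2)^2 = 1/4).
Summing one r·B term per recipient: 2·0.125·0.049 + 1·0.0625·0.333 + 3·0.25·0.256 = 0.2250625.
0.2250625 < 0.42: the indirect benefit is less than the cost.

No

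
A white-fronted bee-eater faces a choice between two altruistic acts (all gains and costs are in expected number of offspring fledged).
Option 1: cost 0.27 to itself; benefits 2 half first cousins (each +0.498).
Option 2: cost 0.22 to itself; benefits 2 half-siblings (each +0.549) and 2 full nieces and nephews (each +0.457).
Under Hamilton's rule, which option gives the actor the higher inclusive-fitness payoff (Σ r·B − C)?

Option 1: r to a half first cousin = 0.0625.
Option 1: Σ r·B − C = (2·0.0625·0.498) − 0.27 = -0.20775.
Option 2: r to a half-sibling = 0.25.
Option 2: r to a full niece or nephew = 0.25.
Option 2: Σ r·B − C = (2·0.25·0.549 + 2·0.25·0.457) − 0.22 = 0.283.
Option 2 has the higher net inclusive-fitness payoff.

Option 2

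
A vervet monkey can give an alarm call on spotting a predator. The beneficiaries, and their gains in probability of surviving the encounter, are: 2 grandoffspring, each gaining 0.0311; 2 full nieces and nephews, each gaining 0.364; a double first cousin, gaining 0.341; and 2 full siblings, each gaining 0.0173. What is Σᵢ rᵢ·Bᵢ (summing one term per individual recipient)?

r to a grandoffspring = 0.25 (two parent–offspring links: r = (1/2)^2 = 1/4).
r to a full niece or nephew = 0.25 (full aunt/uncle↔niece/nephew: two paths of length 3 through the shared grandparent pair: r = 2·(1/2)^3 = 1/4).
r to a double first cousin = 1/4 (double first cousins share both grandparent pairs — four paths of length 4: r = 4·(1/2)^4 = 1/4).
r to a full sibling = 0.5 (full sibs share both parents — two paths of length 2: r = 2·(1/2)^2 = 1/2).
Summing one r·B term per recipient: 2·0.25·0.0311 + 2·0.25·0.364 + 1·0.25·0.341 + 2·0.5·0.0173 = 0.3001.

0.3001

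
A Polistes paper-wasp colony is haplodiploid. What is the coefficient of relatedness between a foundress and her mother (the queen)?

One meiotic link between diploid queen and diploid daughter: r = 1/2.

0.5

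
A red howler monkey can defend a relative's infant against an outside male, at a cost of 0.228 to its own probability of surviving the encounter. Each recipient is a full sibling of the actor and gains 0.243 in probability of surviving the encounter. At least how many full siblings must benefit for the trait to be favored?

r to a full sibling = 0.5 (full sibs share both parents — two paths of length 2: r = 2·(1/2)^2 = 1/2).
Hamilton's rule: n·r·B > C  ⇒  n > C/(r·B) = 0.228/(0.5·0.243) = 1.877.
The smallest integer exceeding 1.877 is 2.

2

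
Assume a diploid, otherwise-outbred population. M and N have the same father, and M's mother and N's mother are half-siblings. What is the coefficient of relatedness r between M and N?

0.3125

With two independent routes of shared ancestry, r is the sum of the two contributions.
M and N are related in two ways: half-sibs through their shared father (r = 1/4) and half first cousins through their mothers (r = 1/16).
r = 1/4 + 1/16 = 5/16 = 0.3125.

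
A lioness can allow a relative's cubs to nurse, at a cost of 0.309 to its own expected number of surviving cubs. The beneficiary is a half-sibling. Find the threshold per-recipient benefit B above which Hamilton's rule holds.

1.236

r to a half-sibling = 0.25 (half-sibs share one parent — one path of length 2: r = (1/2)^2 = 1/4).
Hamilton's rule with n recipients of equal r: n·r·B > C, so B > C/(n·r) = 0.309/(1·0.25) = 1.236.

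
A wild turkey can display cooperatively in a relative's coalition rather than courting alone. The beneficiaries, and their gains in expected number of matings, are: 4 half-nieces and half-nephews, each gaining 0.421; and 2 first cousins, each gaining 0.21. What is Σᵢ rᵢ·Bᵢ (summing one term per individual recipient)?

r to a half-niece or half-nephew = 0.125 (half-aunt/uncle↔niece/nephew: one path of length 3: r = (1/2)^3 = 1/8).
r to a first cousin = 0.125 (first cousins share one grandparent pair — two paths of length 4: r = 2·(1/2)^4 = 1/8).
Summing one r·B term per recipient: 4·0.125·0.421 + 2·0.125·0.21 = 0.263.

0.263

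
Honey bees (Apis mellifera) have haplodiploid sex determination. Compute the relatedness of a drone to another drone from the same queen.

Haploid brothers each carry a random half of the queen's diploid genome, so on average they share half: r = 1/2.

0.5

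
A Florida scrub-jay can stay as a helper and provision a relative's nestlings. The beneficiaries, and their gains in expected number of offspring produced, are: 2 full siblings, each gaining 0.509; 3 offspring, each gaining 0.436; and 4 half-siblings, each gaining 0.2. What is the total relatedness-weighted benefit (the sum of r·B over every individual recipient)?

1.363

r to a full sibling = 0.5 (full sibs share both parents — two paths of length 2: r = 2·(1/2)^2 = 1/2).
r to an offspring = 1/2 (one parent–offspring link: r = (1/2)^1 = 1/2).
r to a half-sibling = 1/4 (half-sibs share one parent — one path of length 2: r = (1/2)^2 = 1/4).
Summing one r·B term per recipient: 2·0.5·0.509 + 3·0.5·0.436 + 4·0.25·0.2 = 1.363.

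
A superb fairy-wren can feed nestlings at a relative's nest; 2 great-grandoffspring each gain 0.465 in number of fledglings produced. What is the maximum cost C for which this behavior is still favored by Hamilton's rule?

r to a great-grandoffspring = 1/8 (three parent–offspring links: r = (1/2)^3 = 1/8).
Hamilton's rule: n·r·B > C, so the trait is favored while C < n·r·B = 2·0.125·0.465 = 0.11625.

0.11625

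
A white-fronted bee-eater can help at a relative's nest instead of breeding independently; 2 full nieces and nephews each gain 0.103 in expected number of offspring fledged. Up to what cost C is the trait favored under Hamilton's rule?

0.0515

r to a full niece or nephew = 0.25 (full aunt/uncle↔niece/nephew: two paths of length 3 through the shared grandparent pair: r = 2·(1/2)^3 = 1/4).
Hamilton's rule: n·r·B > C, so the trait is favored while C < n·r·B = 2·0.25·0.103 = 0.0515.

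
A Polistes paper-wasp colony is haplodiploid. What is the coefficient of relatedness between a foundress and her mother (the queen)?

One meiotic link between diploid queen and diploid daughter: r = 1/2.

0.5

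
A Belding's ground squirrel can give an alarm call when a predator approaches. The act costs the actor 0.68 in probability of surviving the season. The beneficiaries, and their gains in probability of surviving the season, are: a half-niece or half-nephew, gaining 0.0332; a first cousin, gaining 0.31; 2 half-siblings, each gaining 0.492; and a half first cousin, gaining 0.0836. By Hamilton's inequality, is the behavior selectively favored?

No

Hamilton's rule: the trait is favored when the sum of r·B over every recipient exceeds the actor's cost C.
r to a half-niece or half-nephew = 1/8 (half-aunt/uncle↔niece/nephew: one path of length 3: r = (1/2)^3 = 1/8).
r to a first cousin = 1/8 (first cousins share one grandparent pair — two paths of length 4: r = 2·(1/2)^4 = 1/8).
r to a half-sibling = 0.25 (half-sibs share one parent — one path of length 2: r = (1/2)^2 = 1/4).
r to a half first cousin = 1/16 (half first cousins share one grandparent — one path of length 4: r = (1/2)^4 = 1/16).
Summing one r·B term per recipient: 1·0.125·0.0332 + 1·0.125·0.31 + 2·0.25·0.492 + 1·0.0625·0.0836 = 0.294125.
0.294125 < 0.68: the indirect benefit is less than the cost.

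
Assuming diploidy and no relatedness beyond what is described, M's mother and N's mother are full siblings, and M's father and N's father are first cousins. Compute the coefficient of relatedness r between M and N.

0.15625

Relatedness sums over independent paths through distinct common ancestors.
M and N are related in two ways: first cousins through their mothers (r = 1/8) and second cousins through their fathers (r = 1/32).
r = 1/8 + 1/32 = 0.15625.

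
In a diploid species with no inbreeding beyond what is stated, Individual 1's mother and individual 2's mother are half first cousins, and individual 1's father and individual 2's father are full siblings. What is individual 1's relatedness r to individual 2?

With two independent routes of shared ancestry, r is the sum of the two contributions.
Individual 1 and individual 2 are related in two ways: half second cousins through their mothers (r = 1/64) and first cousins through their fathers (r = 1/8).
r = 1/64 + 1/8 = 9/64 = 0.140625.

0.140625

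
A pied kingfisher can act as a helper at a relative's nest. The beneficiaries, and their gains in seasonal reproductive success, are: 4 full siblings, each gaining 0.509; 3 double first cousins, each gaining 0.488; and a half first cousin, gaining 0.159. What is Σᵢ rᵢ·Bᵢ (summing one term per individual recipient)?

r to a full sibling = 0.5 (full sibs share both parents — two paths of length 2: r = 2·(1/2)^2 = 1/2).
r to a double first cousin = 1/4 (double first cousins share both grandparent pairs — four paths of length 4: r = 4·(1/2)^4 = 1/4).
r to a half first cousin = 0.0625 (half first cousins share one grandparent — one path of length 4: r = (1/2)^4 = 1/16).
Summing one r·B term per recipient: 4·0.5·0.509 + 3·0.25·0.488 + 1·0.0625·0.159 = 1.3939375.

1.3939375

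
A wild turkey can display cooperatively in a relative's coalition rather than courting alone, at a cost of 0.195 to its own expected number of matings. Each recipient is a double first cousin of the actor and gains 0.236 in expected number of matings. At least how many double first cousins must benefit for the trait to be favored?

r to a double first cousin = 0.25 (double first cousins share both grandparent pairs — four paths of length 4: r = 4·(1/2)^4 = 1/4).
Hamilton's rule: n·r·B > C  ⇒  n > C/(r·B) = 0.195/(0.25·0.236) = 3.305.
The smallest integer exceeding 3.305 is 4.

4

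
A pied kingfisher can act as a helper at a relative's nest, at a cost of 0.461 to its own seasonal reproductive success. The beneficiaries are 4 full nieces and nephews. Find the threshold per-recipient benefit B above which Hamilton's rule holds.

0.461

r to a full niece or nephew = 0.25 (full aunt/uncle↔niece/nephew: two paths of length 3 through the shared grandparent pair: r = 2·(1/2)^3 = 1/4).
Hamilton's rule with n recipients of equal r: n·r·B > C, so B > C/(n·r) = 0.461/(4·0.25) = 0.461.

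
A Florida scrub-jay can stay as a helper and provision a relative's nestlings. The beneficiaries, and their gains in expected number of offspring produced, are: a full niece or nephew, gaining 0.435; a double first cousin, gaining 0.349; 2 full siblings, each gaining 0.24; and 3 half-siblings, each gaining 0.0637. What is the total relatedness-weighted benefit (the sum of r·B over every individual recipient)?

0.483775

r to a full niece or nephew = 1/4 (full aunt/uncle↔niece/nephew: two paths of length 3 through the shared grandparent pair: r = 2·(1/2)^3 = 1/4).
r to a double first cousin = 1/4 (double first cousins share both grandparent pairs — four paths of length 4: r = 4·(1/2)^4 = 1/4).
r to a full sibling = 1/2 (full sibs share both parents — two paths of length 2: r = 2·(1/2)^2 = 1/2).
r to a half-sibling = 0.25 (half-sibs share one parent — one path of length 2: r = (1/2)^2 = 1/4).
Summing one r·B term per recipient: 1·0.25·0.435 + 1·0.25·0.349 + 2·0.5·0.24 + 3·0.25·0.0637 = 0.483775.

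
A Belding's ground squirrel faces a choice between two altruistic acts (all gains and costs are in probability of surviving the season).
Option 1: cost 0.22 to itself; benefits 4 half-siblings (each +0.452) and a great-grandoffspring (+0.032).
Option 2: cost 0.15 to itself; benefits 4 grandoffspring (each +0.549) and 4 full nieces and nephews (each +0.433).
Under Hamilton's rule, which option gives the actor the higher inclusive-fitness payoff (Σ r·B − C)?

Option 2

Option 1: r to a half-sibling = 0.25.
Option 1: r to a great-grandoffspring = 0.125.
Option 1: Σ r·B − C = (4·0.25·0.452 + 1·0.125·0.032) − 0.22 = 0.236.
Option 2: r to a grandoffspring = 0.25.
Option 2: r to a full niece or nephew = 0.25.
Option 2: Σ r·B − C = (4·0.25·0.549 + 4·0.25·0.433) − 0.15 = 0.832.
Option 2 has the higher net inclusive-fitness payoff.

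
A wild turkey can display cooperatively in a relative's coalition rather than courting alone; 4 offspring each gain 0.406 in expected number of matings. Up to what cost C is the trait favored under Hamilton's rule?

0.812

r to an offspring = 1/2 (one parent–offspring link: r = (1/2)^1 = 1/2).
Hamilton's rule: n·r·B > C, so the trait is favored while C < n·r·B = 4·0.5·0.406 = 0.812.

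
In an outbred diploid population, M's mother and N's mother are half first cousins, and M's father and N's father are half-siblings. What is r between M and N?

0.078125

Wright's path rule: contributions from independent ancestry routes add.
M and N are related in two ways: half second cousins through their mothers (r = 1/64) and half first cousins through their fathers (r = 1/16).
r = 1/64 + 1/16 = 0.078125.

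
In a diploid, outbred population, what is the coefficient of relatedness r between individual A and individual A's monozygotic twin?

Each parent–offspring link contributes a factor of 1/2, and independent paths through distinct common ancestors add.
Monozygotic twins share every allele identical by descent: r = 1.

1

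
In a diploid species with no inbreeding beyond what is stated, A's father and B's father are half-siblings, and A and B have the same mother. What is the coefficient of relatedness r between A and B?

0.3125

Relatedness sums over independent paths through distinct common ancestors.
A and B are related in two ways: half first cousins through their fathers (r = 1/16) and half-sibs through their shared mother (r = 1/4).
r = 1/16 + 1/4 = 0.3125.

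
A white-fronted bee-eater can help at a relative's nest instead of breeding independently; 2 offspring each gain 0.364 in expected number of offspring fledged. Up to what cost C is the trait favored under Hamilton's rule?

0.364

r to an offspring = 1/2 (one parent–offspring link: r = (1/2)^1 = 1/2).
Hamilton's rule: n·r·B > C, so the trait is favored while C < n·r·B = 2·0.5·0.364 = 0.364.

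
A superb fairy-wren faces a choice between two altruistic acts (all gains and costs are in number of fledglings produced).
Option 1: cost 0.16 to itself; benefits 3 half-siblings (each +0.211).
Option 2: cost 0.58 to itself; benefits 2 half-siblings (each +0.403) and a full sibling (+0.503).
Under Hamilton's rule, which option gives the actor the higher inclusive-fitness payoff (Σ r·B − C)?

Option 1

Option 1: r to a half-sibling = 0.25.
Option 1: Σ r·B − C = (3·0.25·0.211) − 0.16 = -0.00175.
Option 2: r to a half-sibling = 0.25.
Option 2: r to a full sibling = 0.5.
Option 2: Σ r·B − C = (2·0.25·0.403 + 1·0.5·0.503) − 0.58 = -0.127.
Option 1 has the higher net inclusive-fitness payoff.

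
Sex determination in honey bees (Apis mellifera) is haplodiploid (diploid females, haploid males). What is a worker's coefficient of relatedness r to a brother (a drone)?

Her haploid brother carries none of their father's genes and a random half of their mother's genome; that half matches the maternal half of her own genome with probability 1/2: r = 1/2 · 1/2 = 1/4.

0.25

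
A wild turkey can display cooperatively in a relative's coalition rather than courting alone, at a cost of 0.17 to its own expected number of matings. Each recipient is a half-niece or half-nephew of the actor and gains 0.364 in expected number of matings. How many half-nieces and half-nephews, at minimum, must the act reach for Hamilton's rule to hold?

r to a half-niece or half-nephew = 0.125 (half-aunt/uncle↔niece/nephew: one path of length 3: r = (1/2)^3 = 1/8).
Hamilton's rule: n·r·B > C  ⇒  n > C/(r·B) = 0.17/(0.125·0.364) = 3.736.
The smallest integer exceeding 3.736 is 4.

4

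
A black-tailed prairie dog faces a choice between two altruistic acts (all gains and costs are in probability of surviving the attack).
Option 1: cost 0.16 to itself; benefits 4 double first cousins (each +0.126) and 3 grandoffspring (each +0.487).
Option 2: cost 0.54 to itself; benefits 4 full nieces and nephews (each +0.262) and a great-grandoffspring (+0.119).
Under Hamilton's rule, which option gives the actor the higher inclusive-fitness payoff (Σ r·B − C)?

Option 1: r to a double first cousin = 0.25.
Option 1: r to a grandoffspring = 0.25.
Option 1: Σ r·B − C = (4·0.25·0.126 + 3·0.25·0.487) − 0.16 = 0.33125.
Option 2: r to a full niece or nephew = 0.25.
Option 2: r to a great-grandoffspring = 0.125.
Option 2: Σ r·B − C = (4·0.25·0.262 + 1·0.125·0.119) − 0.54 = -0.263125.
Option 1 has the higher net inclusive-fitness payoff.

Option 1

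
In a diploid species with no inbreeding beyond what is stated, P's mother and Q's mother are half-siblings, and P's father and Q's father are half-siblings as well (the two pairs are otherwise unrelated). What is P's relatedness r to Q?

0.125

Relatedness sums over independent paths through distinct common ancestors.
P and Q are related in two ways: half first cousins through their mothers (r = 1/16) and half first cousins through their fathers (r = 1/16).
r = 1/16 + 1/16 = 1/8 = 0.125.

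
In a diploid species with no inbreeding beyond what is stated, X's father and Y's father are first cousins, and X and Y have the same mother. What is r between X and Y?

0.28125

Wright's path rule: contributions from independent ancestry routes add.
X and Y are related in two ways: second cousins through their fathers (r = 1/32) and half-sibs through their shared mother (r = 1/4).
r = 1/32 + 1/4 = 9/32 = 0.28125.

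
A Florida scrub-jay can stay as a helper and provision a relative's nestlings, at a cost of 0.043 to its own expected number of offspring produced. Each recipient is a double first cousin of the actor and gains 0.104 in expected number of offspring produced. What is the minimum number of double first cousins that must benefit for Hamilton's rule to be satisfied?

r to a double first cousin = 0.25 (double first cousins share both grandparent pairs — four paths of length 4: r = 4·(1/2)^4 = 1/4).
Hamilton's rule: n·r·B > C  ⇒  n > C/(r·B) = 0.043/(0.25·0.104) = 1.654.
The smallest integer exceeding 1.654 is 2.

2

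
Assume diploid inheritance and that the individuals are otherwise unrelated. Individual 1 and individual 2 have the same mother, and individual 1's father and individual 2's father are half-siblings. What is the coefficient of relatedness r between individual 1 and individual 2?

Independent pedigree routes through distinct common ancestors add.
Individual 1 and individual 2 are related in two ways: half-sibs through their shared mother (r = 1/4) and half first cousins through their fathers (r = 1/16).
r = 1/4 + 1/16 = 0.3125.

0.3125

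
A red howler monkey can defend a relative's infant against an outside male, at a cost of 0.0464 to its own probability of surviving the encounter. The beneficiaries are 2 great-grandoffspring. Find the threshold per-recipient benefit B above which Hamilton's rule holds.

r to a great-grandoffspring = 1/8 (three parent–offspring links: r = (1/2)^3 = 1/8).
Hamilton's rule with n recipients of equal r: n·r·B > C, so B > C/(n·r) = 0.0464/(2·0.125) = 0.1856.

0.1856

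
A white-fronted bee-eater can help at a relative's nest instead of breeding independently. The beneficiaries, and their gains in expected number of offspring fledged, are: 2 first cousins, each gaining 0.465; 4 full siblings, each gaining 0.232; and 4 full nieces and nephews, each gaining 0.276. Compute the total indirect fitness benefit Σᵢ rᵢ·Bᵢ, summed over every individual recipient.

0.85625

r to a first cousin = 0.125 (first cousins share one grandparent pair — two paths of length 4: r = 2·(1/2)^4 = 1/8).
r to a full sibling = 0.5 (full sibs share both parents — two paths of length 2: r = 2·(1/2)^2 = 1/2).
r to a full niece or nephew = 0.25 (full aunt/uncle↔niece/nephew: two paths of length 3 through the shared grandparent pair: r = 2·(1/2)^3 = 1/4).
Summing one r·B term per recipient: 2·0.125·0.465 + 4·0.5·0.232 + 4·0.25·0.276 = 0.85625.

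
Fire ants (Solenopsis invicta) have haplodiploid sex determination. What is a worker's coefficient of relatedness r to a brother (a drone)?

Her haploid brother carries none of their father's genes and a random half of their mother's genome; that half matches the maternal half of her own genome with probability 1/2: r = 1/2 · 1/2 = 1/4.

0.25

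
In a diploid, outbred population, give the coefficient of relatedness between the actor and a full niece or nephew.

0.25

Full aunt/uncle↔niece/nephew: two paths of length 3 through the shared grandparent pair: r = 2·(1/2)^3 = 1/4.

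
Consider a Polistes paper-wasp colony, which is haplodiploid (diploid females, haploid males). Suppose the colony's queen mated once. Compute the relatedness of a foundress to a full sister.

0.75

Haplodiploid full sisters inherit their father's entire haploid genome identically (contributing 1/2) and on average half of their mother's contribution (1/2 · 1/2 = 1/4); r = 1/2 + 1/4 = 3/4.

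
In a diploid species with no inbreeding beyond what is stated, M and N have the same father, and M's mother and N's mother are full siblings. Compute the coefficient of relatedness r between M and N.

Wright's path rule: contributions from independent ancestry routes add.
M and N are related in two ways: half-sibs through their shared father (r = 1/4) and first cousins through their mothers (r = 1/8).
r = 1/4 + 1/8 = 0.375.

0.375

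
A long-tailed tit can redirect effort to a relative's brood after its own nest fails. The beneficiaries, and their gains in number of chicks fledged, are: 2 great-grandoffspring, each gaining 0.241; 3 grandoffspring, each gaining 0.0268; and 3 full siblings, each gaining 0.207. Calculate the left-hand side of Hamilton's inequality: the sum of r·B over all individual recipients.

r to a great-grandoffspring = 1/8 (three parent–offspring links: r = (1/2)^3 = 1/8).
r to a grandoffspring = 0.25 (two parent–offspring links: r = (1/2)^2 = 1/4).
r to a full sibling = 0.5 (full sibs share both parents — two paths of length 2: r = 2·(1/2)^2 = 1/2).
Summing one r·B term per recipient: 2·0.125·0.241 + 3·0.25·0.0268 + 3·0.5·0.207 = 0.39085.

0.39085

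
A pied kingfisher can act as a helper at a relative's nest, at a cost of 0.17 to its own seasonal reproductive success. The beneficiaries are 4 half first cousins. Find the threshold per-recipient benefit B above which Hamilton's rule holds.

r to a half first cousin = 1/16 (half first cousins share one grandparent — one path of length 4: r = (1/2)^4 = 1/16).
Hamilton's rule with n recipients of equal r: n·r·B > C, so B > C/(n·r) = 0.17/(4·0.0625) = 0.68.

0.68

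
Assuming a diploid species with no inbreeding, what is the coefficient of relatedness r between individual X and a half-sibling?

Each parent–offspring link contributes a factor of 1/2, and independent paths through distinct common ancestors add.
Half-sibs share one parent — one path of length 2: r = (1/2)^2 = 1/4.

0.25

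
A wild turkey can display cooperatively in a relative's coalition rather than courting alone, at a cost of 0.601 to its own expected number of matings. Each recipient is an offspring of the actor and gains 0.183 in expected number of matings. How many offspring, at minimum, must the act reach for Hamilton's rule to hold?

r to an offspring = 1/2 (one parent–offspring link: r = (1/2)^1 = 1/2).
Hamilton's rule: n·r·B > C  ⇒  n > C/(r·B) = 0.601/(0.5·0.183) = 6.568.
The smallest integer exceeding 6.568 is 7.

7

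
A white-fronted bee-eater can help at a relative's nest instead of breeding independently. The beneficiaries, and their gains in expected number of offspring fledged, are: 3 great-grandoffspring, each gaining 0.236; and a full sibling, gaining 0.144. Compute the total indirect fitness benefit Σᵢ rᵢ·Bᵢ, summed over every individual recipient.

0.1605

r to a great-grandoffspring = 1/8 (three parent–offspring links: r = (1/2)^3 = 1/8).
r to a full sibling = 0.5 (full sibs share both parents — two paths of length 2: r = 2·(1/2)^2 = 1/2).
Summing one r·B term per recipient: 3·0.125·0.236 + 1·0.5·0.144 = 0.1605.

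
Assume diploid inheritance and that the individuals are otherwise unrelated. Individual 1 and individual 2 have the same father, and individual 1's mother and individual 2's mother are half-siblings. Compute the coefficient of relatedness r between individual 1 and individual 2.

With two independent routes of shared ancestry, r is the sum of the two contributions.
Individual 1 and individual 2 are related in two ways: half-sibs through their shared father (r = 1/4) and half first cousins through their mothers (r = 1/16).
r = 1/4 + 1/16 = 0.3125.

0.3125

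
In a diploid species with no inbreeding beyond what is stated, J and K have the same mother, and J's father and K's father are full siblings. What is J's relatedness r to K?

0.375

Relatedness sums over independent paths through distinct common ancestors.
J and K are related in two ways: half-sibs through their shared mother (r = 1/4) and first cousins through their fathers (r = 1/8).
r = 1/4 + 1/8 = 3/8 = 0.375.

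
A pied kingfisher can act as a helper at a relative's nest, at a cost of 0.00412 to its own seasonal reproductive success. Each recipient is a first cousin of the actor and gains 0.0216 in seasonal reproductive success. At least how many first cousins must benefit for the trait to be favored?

2

r to a first cousin = 1/8 (first cousins share one grandparent pair — two paths of length 4: r = 2·(1/2)^4 = 1/8).
Hamilton's rule: n·r·B > C  ⇒  n > C/(r·B) = 0.00412/(0.125·0.0216) = 1.526.
The smallest integer exceeding 1.526 is 2.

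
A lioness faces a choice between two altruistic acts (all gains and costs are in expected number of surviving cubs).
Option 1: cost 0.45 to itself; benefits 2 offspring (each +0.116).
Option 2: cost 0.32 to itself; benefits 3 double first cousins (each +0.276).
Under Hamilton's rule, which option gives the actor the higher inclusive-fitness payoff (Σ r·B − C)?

Option 1: r to an offspring = 0.5.
Option 1: Σ r·B − C = (2·0.5·0.116) − 0.45 = -0.334.
Option 2: r to a double first cousin = 0.25.
Option 2: Σ r·B − C = (3·0.25·0.276) − 0.32 = -0.113.
Option 2 has the higher net inclusive-fitness payoff.

Option 2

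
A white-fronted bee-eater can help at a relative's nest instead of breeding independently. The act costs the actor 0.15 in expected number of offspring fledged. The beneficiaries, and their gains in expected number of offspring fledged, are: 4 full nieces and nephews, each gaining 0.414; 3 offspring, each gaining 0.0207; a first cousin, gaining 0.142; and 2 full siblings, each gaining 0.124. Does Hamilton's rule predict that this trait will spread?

Hamilton's rule: the trait is favored when the sum of r·B over every recipient exceeds the actor's cost C.
r to a full niece or nephew = 0.25 (full aunt/uncle↔niece/nephew: two paths of length 3 through the shared grandparent pair: r = 2·(1/2)^3 = 1/4).
r to an offspring = 0.5 (one parent–offspring link: r = (1/2)^1 = 1/2).
r to a first cousin = 1/8 (first cousins share one grandparent pair — two paths of length 4: r = 2·(1/2)^4 = 1/8).
r to a full sibling = 0.5 (full sibs share both parents — two paths of length 2: r = 2·(1/2)^2 = 1/2).
Summing one r·B term per recipient: 4·0.25·0.414 + 3·0.5·0.0207 + 1·0.125·0.142 + 2·0.5·0.124 = 0.5868.
0.5868 > 0.15: the indirect benefit exceeds the cost.

Yes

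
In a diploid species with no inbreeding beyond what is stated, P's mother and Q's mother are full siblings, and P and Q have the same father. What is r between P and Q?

Relatedness sums over independent paths through distinct common ancestors.
P and Q are related in two ways: first cousins through their mothers (r = 1/8) and half-sibs through their shared father (r = 1/4).
r = 1/8 + 1/4 = 0.375.

0.375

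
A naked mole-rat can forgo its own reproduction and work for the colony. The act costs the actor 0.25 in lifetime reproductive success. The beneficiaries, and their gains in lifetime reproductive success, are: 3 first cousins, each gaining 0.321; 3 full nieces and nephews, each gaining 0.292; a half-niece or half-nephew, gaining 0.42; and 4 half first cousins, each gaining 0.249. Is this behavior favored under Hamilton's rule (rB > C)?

Hamilton's rule: the trait is favored when the sum of r·B over every recipient exceeds the actor's cost C.
r to a first cousin = 1/8 (first cousins share one grandparent pair — two paths of length 4: r = 2·(1/2)^4 = 1/8).
r to a full niece or nephew = 0.25 (full aunt/uncle↔niece/nephew: two paths of length 3 through the shared grandparent pair: r = 2·(1/2)^3 = 1/4).
r to a half-niece or half-nephew = 1/8 (half-aunt/uncle↔niece/nephew: one path of length 3: r = (1/2)^3 = 1/8).
r to a half first cousin = 1/16 (half first cousins share one grandparent — one path of length 4: r = (1/2)^4 = 1/16).
Summing one r·B term per recipient: 3·0.125·0.321 + 3·0.25·0.292 + 1·0.125·0.42 + 4·0.0625·0.249 = 0.454125.
0.454125 > 0.25: the indirect benefit exceeds the cost.

Yes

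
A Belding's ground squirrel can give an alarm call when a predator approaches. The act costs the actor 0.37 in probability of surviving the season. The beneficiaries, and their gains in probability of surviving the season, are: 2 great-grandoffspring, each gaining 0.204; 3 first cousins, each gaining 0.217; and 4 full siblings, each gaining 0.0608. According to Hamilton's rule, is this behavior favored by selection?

No

Hamilton's rule: the trait is favored when the sum of r·B over every recipient exceeds the actor's cost C.
r to a great-grandoffspring = 0.125 (three parent–offspring links: r = (1/2)^3 = 1/8).
r to a first cousin = 1/8 (first cousins share one grandparent pair — two paths of length 4: r = 2·(1/2)^4 = 1/8).
r to a full sibling = 1/2 (full sibs share both parents — two paths of length 2: r = 2·(1/2)^2 = 1/2).
Summing one r·B term per recipient: 2·0.125·0.204 + 3·0.125·0.217 + 4·0.5·0.0608 = 0.253975.
0.253975 < 0.37: the indirect benefit is less than the cost.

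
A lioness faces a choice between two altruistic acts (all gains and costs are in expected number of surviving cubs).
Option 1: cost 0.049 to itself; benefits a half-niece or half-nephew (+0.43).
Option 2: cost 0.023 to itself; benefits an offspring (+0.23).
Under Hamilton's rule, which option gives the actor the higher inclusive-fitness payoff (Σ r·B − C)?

Option 2

Option 1: r to a half-niece or half-nephew = 0.125.
Option 1: Σ r·B − C = (1·0.125·0.43) − 0.049 = 0.00475.
Option 2: r to an offspring = 0.5.
Option 2: Σ r·B − C = (1·0.5·0.23) − 0.023 = 0.092.
Option 2 has the higher net inclusive-fitness payoff.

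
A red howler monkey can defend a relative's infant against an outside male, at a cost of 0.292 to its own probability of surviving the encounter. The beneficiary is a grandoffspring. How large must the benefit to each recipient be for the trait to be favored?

r to a grandoffspring = 1/4 (two parent–offspring links: r = (1/2)^2 = 1/4).
Hamilton's rule with n recipients of equal r: n·r·B > C, so B > C/(n·r) = 0.292/(1·0.25) = 1.168.

1.168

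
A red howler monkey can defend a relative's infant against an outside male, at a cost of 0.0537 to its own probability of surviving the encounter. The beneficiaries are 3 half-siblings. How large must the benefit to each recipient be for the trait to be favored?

r to a half-sibling = 1/4 (half-sibs share one parent — one path of length 2: r = (1/2)^2 = 1/4).
Hamilton's rule with n recipients of equal r: n·r·B > C, so B > C/(n·r) = 0.0537/(3·0.25) = 0.0716.

0.0716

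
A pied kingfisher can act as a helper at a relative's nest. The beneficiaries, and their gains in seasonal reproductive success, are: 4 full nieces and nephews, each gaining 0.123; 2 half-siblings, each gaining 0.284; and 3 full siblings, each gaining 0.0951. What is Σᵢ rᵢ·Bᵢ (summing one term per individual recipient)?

r to a full niece or nephew = 1/4 (full aunt/uncle↔niece/nephew: two paths of length 3 through the shared grandparent pair: r = 2·(1/2)^3 = 1/4).
r to a half-sibling = 1/4 (half-sibs share one parent — one path of length 2: r = (1/2)^2 = 1/4).
r to a full sibling = 0.5 (full sibs share both parents — two paths of length 2: r = 2·(1/2)^2 = 1/2).
Summing one r·B term per recipient: 4·0.25·0.123 + 2·0.25·0.284 + 3·0.5·0.0951 = 0.40765.

0.40765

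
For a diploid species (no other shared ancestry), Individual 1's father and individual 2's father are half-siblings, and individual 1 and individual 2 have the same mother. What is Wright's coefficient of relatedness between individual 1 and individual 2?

0.3125

Independent pedigree routes through distinct common ancestors add.
Individual 1 and individual 2 are related in two ways: half first cousins through their fathers (r = 1/16) and half-sibs through their shared mother (r = 1/4).
r = 1/16 + 1/4 = 0.3125.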